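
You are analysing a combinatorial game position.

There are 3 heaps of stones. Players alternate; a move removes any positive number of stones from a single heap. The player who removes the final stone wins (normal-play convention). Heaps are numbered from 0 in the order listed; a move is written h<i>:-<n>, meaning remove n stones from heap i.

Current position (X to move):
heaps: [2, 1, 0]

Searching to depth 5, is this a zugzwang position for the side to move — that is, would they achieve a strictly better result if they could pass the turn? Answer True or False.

p1 X@[(2,1,0)]: h0:-1[(1,1,0)]+1* h0:-2[(0,1,0)]-1 h1:-1[(2,0,0)]-1
p2 O@[(1,1,0)]: h0:-1[(0,1,0)]-1* h1:-1[(1,0,0)]-1
p3 X@[(0,1,0)]: h1:-1[(0,0,0)]+1*
p4 O@[(0,0,0)] terminal -1; root [(2,1,0)] d5
suppose X passes — search the same position with O to move:
pass> p1 O@[(2,1,0)]: h0:-1[(1,1,0)]+1* h0:-2[(0,1,0)]-1 h1:-1[(2,0,0)]-1
pass> p2 X@[(1,1,0)]: h0:-1[(0,1,0)]-1* h1:-1[(1,0,0)]-1
pass> p3 O@[(0,1,0)]: h1:-1[(0,0,0)]+1*
pass> p4 X@[(0,0,0)] terminal -1; root [(2,1,0)] d5
for X: play +1, pass -1

zugzwang((2,1,0), X) = False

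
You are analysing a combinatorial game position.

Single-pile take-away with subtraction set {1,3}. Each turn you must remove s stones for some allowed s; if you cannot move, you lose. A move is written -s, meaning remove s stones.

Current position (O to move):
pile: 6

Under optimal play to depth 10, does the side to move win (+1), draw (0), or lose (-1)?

ply 1, O at 6 | -1=-1→5*; -3=-1→3
ply 2, X at 5 | -1=+1→4*; -3=+1→2
ply 3, O at 4 | -1=-1→3*; -3=-1→1
ply 4, X at 3 | -1=+1→2*; -3=+1→0
ply 5, O at 2 | -1=-1→1*
ply 6, X at 1 | -1=+1→0*
ply 7: 0 is terminal -1 (O); from 6 depth 10

value(6, O) = -1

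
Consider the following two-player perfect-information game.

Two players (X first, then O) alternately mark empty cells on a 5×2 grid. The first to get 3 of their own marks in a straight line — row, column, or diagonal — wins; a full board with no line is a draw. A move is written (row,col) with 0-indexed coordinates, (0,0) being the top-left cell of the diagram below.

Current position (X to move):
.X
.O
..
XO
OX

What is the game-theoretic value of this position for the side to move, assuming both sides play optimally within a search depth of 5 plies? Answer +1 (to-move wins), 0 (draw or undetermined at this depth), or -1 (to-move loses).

ply 1, X at .X/.O/../XO/OX | (0,0)=-1→XX/.O/../XO/OX; (1,0)=-1→.X/XO/../XO/OX; (2,0)=-1→.X/.O/X./XO/OX; (2,1)=+0→.X/.O/.X/XO/OX*
ply 2, O at .X/.O/.X/XO/OX | (0,0)=+0→OX/.O/.X/XO/OX*; (1,0)=+0→.X/OO/.X/XO/OX; (2,0)=+0→.X/.O/OX/XO/OX
ply 3, X at OX/.O/.X/XO/OX | (1,0)=+0→OX/XO/.X/XO/OX*; (2,0)=+0→OX/.O/XX/XO/OX
ply 4, O at OX/XO/.X/XO/OX | (2,0)=+0→OX/XO/OX/XO/OX*
ply 5: OX/XO/OX/XO/OX is terminal +0 (X); from .X/.O/../XO/OX depth 5

value(.X/.O/../XO/OX, X) = 0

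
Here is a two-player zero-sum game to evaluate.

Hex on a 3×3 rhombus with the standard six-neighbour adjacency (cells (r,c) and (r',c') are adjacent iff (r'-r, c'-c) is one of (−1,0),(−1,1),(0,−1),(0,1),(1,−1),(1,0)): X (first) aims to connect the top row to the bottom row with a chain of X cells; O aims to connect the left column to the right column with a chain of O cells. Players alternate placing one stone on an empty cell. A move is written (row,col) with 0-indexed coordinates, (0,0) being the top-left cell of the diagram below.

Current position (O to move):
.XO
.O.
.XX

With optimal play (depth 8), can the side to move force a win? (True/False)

O winning at [.XO/.O./.XX]: True

p1 O@[.XO/.O./.XX]: (0,0)[OXO/.O./.XX]+1* (1,0)[.XO/OO./.XX]+1 (1,2)[.XO/.OO/.XX]+1 (2,0)[.XO/.O./OXX]+1
p2 X@[OXO/.O./.XX]: (1,0)[OXO/XO./.XX]-1* (1,2)[OXO/.OX/.XX]-1 (2,0)[OXO/.O./XXX]-1
p3 O@[OXO/XO./.XX]: (1,2)[OXO/XOO/.XX]-1 (2,0)[OXO/XO./OXX]+1*
p4 X@[OXO/XO./OXX] terminal -1; root [.XO/.O./.XX] d8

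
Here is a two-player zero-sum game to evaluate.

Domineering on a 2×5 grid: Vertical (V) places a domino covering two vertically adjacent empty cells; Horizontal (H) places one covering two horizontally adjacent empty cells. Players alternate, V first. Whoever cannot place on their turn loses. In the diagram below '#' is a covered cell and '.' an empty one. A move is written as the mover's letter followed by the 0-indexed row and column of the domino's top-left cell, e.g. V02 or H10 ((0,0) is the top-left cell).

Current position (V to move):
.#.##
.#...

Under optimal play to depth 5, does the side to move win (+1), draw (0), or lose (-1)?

value(.#.##/.#..., V) = +1

ply 1, V at .#.##/.#... | V00=-1→##.##/##...; V02=+1→.####/.##..*
ply 2, H at .####/.##.. | H13=-1→.####/.####*
ply 3, V at .####/.#### | V00=+1→#####/#####*
ply 4: #####/##### is terminal -1 (H); from .#.##/.#... depth 5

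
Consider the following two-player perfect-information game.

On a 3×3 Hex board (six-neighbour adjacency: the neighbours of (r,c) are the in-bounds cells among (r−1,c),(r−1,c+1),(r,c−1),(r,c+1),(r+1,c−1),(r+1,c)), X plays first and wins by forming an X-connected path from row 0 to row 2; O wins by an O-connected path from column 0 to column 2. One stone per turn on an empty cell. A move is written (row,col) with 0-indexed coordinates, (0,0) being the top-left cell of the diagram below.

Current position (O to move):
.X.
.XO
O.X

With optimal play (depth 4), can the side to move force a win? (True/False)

O winning at [.X./.XO/O.X]: True

ply 1, O at .X./.XO/O.X | (0,0)=-1→OX./.XO/O.X; (0,2)=-1→.XO/.XO/O.X; (1,0)=-1→.X./OXO/O.X; (2,1)=+1→.X./.XO/OOX*
ply 2: .X./.XO/OOX is terminal -1 (X); from .X./.XO/O.X depth 4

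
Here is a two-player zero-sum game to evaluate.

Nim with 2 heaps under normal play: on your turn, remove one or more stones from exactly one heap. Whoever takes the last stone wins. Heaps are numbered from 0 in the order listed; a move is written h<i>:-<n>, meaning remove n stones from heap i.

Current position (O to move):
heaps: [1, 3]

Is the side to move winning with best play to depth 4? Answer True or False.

O winning at [(1,3)]: True

p1 O@[(1,3)]: h0:-1[(0,3)]-1 h1:-1[(1,2)]-1 h1:-2[(1,1)]+1* h1:-3[(1,0)]-1
p2 X@[(1,1)]: h0:-1[(0,1)]-1* h1:-1[(1,0)]-1
p3 O@[(0,1)]: h1:-1[(0,0)]+1*
p4 X@[(0,0)] terminal -1; root [(1,3)] d4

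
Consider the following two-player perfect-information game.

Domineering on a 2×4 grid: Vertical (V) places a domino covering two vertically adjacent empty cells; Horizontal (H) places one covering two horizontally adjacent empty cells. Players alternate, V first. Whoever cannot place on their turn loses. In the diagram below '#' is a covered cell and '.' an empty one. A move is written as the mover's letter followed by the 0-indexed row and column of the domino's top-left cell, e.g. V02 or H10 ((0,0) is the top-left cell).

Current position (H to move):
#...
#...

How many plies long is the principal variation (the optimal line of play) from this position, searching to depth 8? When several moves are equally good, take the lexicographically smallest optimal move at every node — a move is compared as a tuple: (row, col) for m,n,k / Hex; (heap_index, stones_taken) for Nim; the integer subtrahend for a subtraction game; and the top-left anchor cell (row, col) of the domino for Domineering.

PV length from [#.../#...]: 3 plies

p1 H@[#.../#...]: H01[###./#...]+1* H02[#.##/#...]+1 H11[#.../###.]+1 H12[#.../#.##]+1
p2 V@[###./#...]: V03[####/#..#]-1*
p3 H@[####/#..#]: H11[####/####]+1*
p4 V@[####/####] terminal -1; root [#.../#...] d8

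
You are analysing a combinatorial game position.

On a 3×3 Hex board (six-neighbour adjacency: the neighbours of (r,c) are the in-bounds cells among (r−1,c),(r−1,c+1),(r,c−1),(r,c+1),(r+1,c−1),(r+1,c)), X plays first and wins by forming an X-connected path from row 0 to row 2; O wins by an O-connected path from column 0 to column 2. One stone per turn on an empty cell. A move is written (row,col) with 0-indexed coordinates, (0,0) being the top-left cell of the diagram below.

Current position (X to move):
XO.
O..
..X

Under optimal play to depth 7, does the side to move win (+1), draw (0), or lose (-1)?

ply 1, X at XO./O../..X | (0,2)=+1→XOX/O../..X*; (1,1)=-1→XO./OX./..X; (1,2)=-1→XO./O.X/..X; (2,0)=-1→XO./O../X.X; (2,1)=-1→XO./O../.XX
ply 2, O at XOX/O../..X | (1,1)=-1→XOX/OO./..X*; (1,2)=-1→XOX/O.O/..X; (2,0)=-1→XOX/O../O.X; (2,1)=-1→XOX/O../.OX
ply 3, X at XOX/OO./..X | (1,2)=+1→XOX/OOX/..X*; (2,0)=-1→XOX/OO./X.X; (2,1)=-1→XOX/OO./.XX
ply 4: XOX/OOX/..X is terminal -1 (O); from XO./O../..X depth 7

value(XO./O../..X, X) = +1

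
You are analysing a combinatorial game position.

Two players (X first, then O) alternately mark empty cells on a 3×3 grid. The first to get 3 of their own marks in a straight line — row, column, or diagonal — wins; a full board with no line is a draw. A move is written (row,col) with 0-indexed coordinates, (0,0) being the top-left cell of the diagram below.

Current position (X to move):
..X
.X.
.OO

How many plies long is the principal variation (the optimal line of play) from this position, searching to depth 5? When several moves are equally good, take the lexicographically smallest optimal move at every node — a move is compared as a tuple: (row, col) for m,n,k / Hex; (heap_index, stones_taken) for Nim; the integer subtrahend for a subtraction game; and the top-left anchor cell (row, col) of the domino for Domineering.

p1 X@[..X/.X./.OO]: (0,0)[X.X/.X./.OO]-1 (0,1)[.XX/.X./.OO]-1 (1,0)[..X/XX./.OO]-1 (1,2)[..X/.XX/.OO]-1 (2,0)[..X/.X./XOO]+1*
p2 O@[..X/.X./XOO] terminal -1; root [..X/.X./.OO] d5

PV length from [..X/.X./.OO]: 1 ply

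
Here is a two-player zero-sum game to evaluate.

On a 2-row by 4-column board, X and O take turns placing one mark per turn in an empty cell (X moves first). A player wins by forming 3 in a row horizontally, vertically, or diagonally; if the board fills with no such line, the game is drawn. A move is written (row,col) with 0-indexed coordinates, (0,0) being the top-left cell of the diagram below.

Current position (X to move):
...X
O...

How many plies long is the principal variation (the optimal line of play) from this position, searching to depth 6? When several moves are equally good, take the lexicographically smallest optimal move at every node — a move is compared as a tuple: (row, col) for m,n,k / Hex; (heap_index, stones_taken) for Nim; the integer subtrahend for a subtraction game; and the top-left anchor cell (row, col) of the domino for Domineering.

PV length from [...X/O...]: 6 plies

p1 X@[...X/O...]: (0,0)[X..X/O...]+0* (0,1)[.X.X/O...]+0 (0,2)[..XX/O...]+0 (1,1)[...X/OX..]+0 (1,2)[...X/O.X.]+0 (1,3)[...X/O..X]+0
p2 O@[X..X/O...]: (0,1)[XO.X/O...]+0* (0,2)[X.OX/O...]+0 (1,1)[X..X/OO..]+0 (1,2)[X..X/O.O.]+0 (1,3)[X..X/O..O]+0
p3 X@[XO.X/O...]: (0,2)[XOXX/O...]+0* (1,1)[XO.X/OX..]+0 (1,2)[XO.X/O.X.]+0 (1,3)[XO.X/O..X]+0
p4 O@[XOXX/O...]: (1,1)[XOXX/OO..]+0* (1,2)[XOXX/O.O.]+0 (1,3)[XOXX/O..O]+0
p5 X@[XOXX/OO..]: (1,2)[XOXX/OOX.]+0* (1,3)[XOXX/OO.X]-1
p6 O@[XOXX/OOX.]: (1,3)[XOXX/OOXO]+0*
p7 X@[XOXX/OOXO] terminal +0; root [...X/O...] d6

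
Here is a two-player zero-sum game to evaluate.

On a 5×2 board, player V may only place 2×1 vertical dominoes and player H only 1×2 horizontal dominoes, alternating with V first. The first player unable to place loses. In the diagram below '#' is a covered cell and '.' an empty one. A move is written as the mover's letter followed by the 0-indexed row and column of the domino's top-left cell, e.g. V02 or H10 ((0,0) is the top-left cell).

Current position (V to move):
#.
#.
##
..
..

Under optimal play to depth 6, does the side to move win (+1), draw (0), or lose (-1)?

[#./#./##/../..] V move#1: V01:-1/##/##/##/../.., V30:+1/#./#./##/#./#.*, V31:+1/#./#./##/.#/.#
[#./#./##/#./#.] end (terminal -1, H#2); searched #./#./##/../.. to 6

value(#./#./##/../.., V) = +1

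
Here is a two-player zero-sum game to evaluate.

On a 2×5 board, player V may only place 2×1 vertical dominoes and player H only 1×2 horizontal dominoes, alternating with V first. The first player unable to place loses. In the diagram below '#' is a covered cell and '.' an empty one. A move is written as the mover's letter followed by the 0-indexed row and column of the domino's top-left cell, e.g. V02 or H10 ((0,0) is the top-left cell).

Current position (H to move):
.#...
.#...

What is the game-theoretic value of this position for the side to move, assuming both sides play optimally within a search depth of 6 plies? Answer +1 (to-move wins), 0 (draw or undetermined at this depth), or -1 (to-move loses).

value(.#.../.#..., H) = -1

ply 1, H at .#.../.#... | H02=-1→.###./.#...*; H03=-1→.#.##/.#...; H12=-1→.#.../.###.; H13=-1→.#.../.#.##
ply 2, V at .###./.#... | V00=-1→####./##...; V04=+1→.####/.#..#*
ply 3, H at .####/.#..# | H12=-1→.####/.####*
ply 4, V at .####/.#### | V00=+1→#####/#####*
ply 5: #####/##### is terminal -1 (H); from .#.../.#... depth 6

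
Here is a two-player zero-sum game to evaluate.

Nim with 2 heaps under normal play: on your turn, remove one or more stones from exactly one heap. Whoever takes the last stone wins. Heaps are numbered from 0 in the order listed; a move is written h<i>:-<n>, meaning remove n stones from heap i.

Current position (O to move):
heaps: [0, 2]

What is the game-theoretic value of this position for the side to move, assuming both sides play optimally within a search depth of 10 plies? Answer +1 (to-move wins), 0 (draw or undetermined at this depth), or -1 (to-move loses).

ply 1, O at (0,2) | h1:-1=-1→(0,1); h1:-2=+1→(0,0)*
ply 2: (0,0) is terminal -1 (X); from (0,2) depth 10

value((0,2), O) = +1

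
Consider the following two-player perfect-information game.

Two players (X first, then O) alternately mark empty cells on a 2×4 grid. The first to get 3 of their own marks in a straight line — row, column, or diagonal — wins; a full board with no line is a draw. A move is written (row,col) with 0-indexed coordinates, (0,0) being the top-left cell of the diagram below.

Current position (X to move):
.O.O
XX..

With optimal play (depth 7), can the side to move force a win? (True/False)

X winning at [.O.O/XX..]: True

ply 1, X at .O.O/XX.. | (0,0)=-1→XO.O/XX..; (0,2)=+0→.OXO/XX..; (1,2)=+1→.O.O/XXX.*; (1,3)=-1→.O.O/XX.X
ply 2: .O.O/XXX. is terminal -1 (O); from .O.O/XX.. depth 7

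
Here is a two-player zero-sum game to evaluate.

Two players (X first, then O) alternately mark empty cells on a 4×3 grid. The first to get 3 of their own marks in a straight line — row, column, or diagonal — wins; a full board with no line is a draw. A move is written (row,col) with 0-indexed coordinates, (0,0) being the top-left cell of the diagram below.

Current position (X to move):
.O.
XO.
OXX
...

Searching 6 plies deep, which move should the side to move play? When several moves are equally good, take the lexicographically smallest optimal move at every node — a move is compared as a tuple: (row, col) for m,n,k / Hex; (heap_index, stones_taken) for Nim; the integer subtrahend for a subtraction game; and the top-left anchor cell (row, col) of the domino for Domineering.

X's best at [.O./XO./OXX/...]: (0,2)

ply 1, X at .O./XO./OXX/... | (0,0)=-1→XO./XO./OXX/...; (0,2)=+1→.OX/XO./OXX/...*; (1,2)=-1→.O./XOX/OXX/...; (3,0)=-1→.O./XO./OXX/X..; (3,1)=-1→.O./XO./OXX/.X.; (3,2)=+1→.O./XO./OXX/..X
ply 2, O at .OX/XO./OXX/... | (0,0)=-1→OOX/XO./OXX/...*; (1,2)=-1→.OX/XOO/OXX/...; (3,0)=-1→.OX/XO./OXX/O..; (3,1)=-1→.OX/XO./OXX/.O.; (3,2)=-1→.OX/XO./OXX/..O
ply 3, X at OOX/XO./OXX/... | (1,2)=+1→OOX/XOX/OXX/...*; (3,0)=+1→OOX/XO./OXX/X..; (3,1)=+1→OOX/XO./OXX/.X.; (3,2)=+1→OOX/XO./OXX/..X
ply 4: OOX/XOX/OXX/... is terminal -1 (O); from .O./XO./OXX/... depth 6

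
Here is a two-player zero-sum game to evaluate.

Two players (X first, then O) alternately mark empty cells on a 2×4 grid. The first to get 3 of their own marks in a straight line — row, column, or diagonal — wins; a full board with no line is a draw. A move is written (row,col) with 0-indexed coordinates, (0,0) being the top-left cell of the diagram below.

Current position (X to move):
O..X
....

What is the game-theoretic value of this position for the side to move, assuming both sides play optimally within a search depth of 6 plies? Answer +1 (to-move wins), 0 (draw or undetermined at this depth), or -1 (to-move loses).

value(O..X/...., X) = 0

ply 1, X at O..X/.... | (0,1)=+0→OX.X/....*; (0,2)=+0→O.XX/....; (1,0)=+0→O..X/X...; (1,1)=+0→O..X/.X..; (1,2)=+0→O..X/..X.; (1,3)=+0→O..X/...X
ply 2, O at OX.X/.... | (0,2)=+0→OXOX/....*; (1,0)=-1→OX.X/O...; (1,1)=-1→OX.X/.O..; (1,2)=-1→OX.X/..O.; (1,3)=-1→OX.X/...O
ply 3, X at OXOX/.... | (1,0)=+0→OXOX/X...*; (1,1)=+0→OXOX/.X..; (1,2)=+0→OXOX/..X.; (1,3)=+0→OXOX/...X
ply 4, O at OXOX/X... | (1,1)=+0→OXOX/XO..*; (1,2)=+0→OXOX/X.O.; (1,3)=+0→OXOX/X..O
ply 5, X at OXOX/XO.. | (1,2)=+0→OXOX/XOX.*; (1,3)=+0→OXOX/XO.X
ply 6, O at OXOX/XOX. | (1,3)=+0→OXOX/XOXO*
ply 7: OXOX/XOXO is terminal +0 (X); from O..X/.... depth 6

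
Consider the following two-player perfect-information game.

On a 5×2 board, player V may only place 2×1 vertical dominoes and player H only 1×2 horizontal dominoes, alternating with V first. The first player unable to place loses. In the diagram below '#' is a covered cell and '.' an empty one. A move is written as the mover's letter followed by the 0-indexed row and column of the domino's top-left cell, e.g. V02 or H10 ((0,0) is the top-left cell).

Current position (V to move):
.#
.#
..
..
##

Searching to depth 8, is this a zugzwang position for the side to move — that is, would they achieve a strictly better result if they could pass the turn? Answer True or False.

zugzwang(.#/.#/../../##, V) = False

p1 V@[.#/.#/../../##]: V00[##/##/../../##]-1 V10[.#/##/#./../##]-1 V20[.#/.#/#./#./##]+1* V21[.#/.#/.#/.#/##]+1
p2 H@[.#/.#/#./#./##] terminal -1; root [.#/.#/../../##] d8
pass branch (H moves first from the same position):
  | p1 H@[.#/.#/../../##]: H20[.#/.#/##/../##]+1* H30[.#/.#/../##/##]-1
  | p2 V@[.#/.#/##/../##]: V00[##/##/##/../##]-1*
  | p3 H@[##/##/##/../##]: H30[##/##/##/##/##]+1*
  | p4 V@[##/##/##/##/##] terminal -1; root [.#/.#/../../##] d8
V moving scores +1; V passing scores -1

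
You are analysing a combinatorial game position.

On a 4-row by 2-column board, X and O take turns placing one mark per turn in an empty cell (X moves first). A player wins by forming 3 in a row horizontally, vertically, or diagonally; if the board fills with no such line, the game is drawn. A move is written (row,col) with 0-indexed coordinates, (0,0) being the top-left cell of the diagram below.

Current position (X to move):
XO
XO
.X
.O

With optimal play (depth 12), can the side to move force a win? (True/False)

X winning at [XO/XO/.X/.O]: True

[XO/XO/.X/.O] X move#1: (2,0):+1/XO/XO/XX/.O*, (3,0):+0/XO/XO/.X/XO
[XO/XO/XX/.O] end (terminal -1, O#2); searched XO/XO/.X/.O to 12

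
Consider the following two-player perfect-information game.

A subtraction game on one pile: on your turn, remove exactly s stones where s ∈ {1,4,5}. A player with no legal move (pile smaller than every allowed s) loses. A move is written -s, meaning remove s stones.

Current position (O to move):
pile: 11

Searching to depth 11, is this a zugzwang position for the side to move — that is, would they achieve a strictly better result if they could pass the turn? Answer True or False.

ply 1, O at 11 | -1=+1→10*; -4=-1→7; -5=-1→6
ply 2, X at 10 | -1=-1→9*; -4=-1→6; -5=-1→5
ply 3, O at 9 | -1=+1→8*; -4=-1→5; -5=-1→4
ply 4, X at 8 | -1=-1→7*; -4=-1→4; -5=-1→3
ply 5, O at 7 | -1=-1→6; -4=-1→3; -5=+1→2*
ply 6, X at 2 | -1=-1→1*
ply 7, O at 1 | -1=+1→0*
ply 8: 0 is terminal -1 (X); from 11 depth 11
pass branch (X moves first from the same position):
  | ply 1, X at 11 | -1=+1→10*; -4=-1→7; -5=-1→6
  | ply 2, O at 10 | -1=-1→9*; -4=-1→6; -5=-1→5
  | ply 3, X at 9 | -1=+1→8*; -4=-1→5; -5=-1→4
  | ply 4, O at 8 | -1=-1→7*; -4=-1→4; -5=-1→3
  | ply 5, X at 7 | -1=-1→6; -4=-1→3; -5=+1→2*
  | ply 6, O at 2 | -1=-1→1*
  | ply 7, X at 1 | -1=+1→0*
  | ply 8: 0 is terminal -1 (O); from 11 depth 11
O moving scores +1; O passing scores -1

zugzwang(11, O) = False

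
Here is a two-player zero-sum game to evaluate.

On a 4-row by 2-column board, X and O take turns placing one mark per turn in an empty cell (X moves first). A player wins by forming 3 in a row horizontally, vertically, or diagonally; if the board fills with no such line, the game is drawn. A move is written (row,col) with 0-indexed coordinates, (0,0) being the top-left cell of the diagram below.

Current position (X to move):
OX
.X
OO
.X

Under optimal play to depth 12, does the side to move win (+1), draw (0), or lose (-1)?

p1 X@[OX/.X/OO/.X]: (1,0)[OX/XX/OO/.X]+0* (3,0)[OX/.X/OO/XX]-1
p2 O@[OX/XX/OO/.X]: (3,0)[OX/XX/OO/OX]+0*
p3 X@[OX/XX/OO/OX] terminal +0; root [OX/.X/OO/.X] d12

value(OX/.X/OO/.X, X) = 0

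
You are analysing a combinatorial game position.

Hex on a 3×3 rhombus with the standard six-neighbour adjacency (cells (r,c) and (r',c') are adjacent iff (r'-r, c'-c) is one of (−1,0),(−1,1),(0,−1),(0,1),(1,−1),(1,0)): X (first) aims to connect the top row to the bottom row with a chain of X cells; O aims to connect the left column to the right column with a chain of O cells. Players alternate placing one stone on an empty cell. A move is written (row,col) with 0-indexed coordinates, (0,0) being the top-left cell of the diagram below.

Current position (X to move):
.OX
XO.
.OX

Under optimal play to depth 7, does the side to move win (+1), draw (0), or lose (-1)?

p1 X@[.OX/XO./.OX]: (0,0)[XOX/XO./.OX]+1* (1,2)[.OX/XOX/.OX]+1 (2,0)[.OX/XO./XOX]+1
p2 O@[XOX/XO./.OX]: (1,2)[XOX/XOO/.OX]-1* (2,0)[XOX/XO./OOX]-1
p3 X@[XOX/XOO/.OX]: (2,0)[XOX/XOO/XOX]+1*
p4 O@[XOX/XOO/XOX] terminal -1; root [.OX/XO./.OX] d7

value(.OX/XO./.OX, X) = +1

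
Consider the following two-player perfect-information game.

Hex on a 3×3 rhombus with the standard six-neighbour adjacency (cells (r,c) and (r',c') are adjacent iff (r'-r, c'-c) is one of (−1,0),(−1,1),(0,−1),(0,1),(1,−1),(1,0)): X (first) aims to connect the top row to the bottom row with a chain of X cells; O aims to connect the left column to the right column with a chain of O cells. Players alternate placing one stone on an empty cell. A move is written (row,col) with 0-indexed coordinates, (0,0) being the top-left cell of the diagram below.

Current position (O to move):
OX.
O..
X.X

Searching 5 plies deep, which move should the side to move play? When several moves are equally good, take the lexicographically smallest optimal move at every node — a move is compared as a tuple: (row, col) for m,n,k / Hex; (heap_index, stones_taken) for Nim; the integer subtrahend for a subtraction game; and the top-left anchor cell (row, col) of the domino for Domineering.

O's best at [OX./O../X.X]: (1,1)

ply 1, O at OX./O../X.X | (0,2)=-1→OXO/O../X.X; (1,1)=+1→OX./OO./X.X*; (1,2)=-1→OX./O.O/X.X; (2,1)=-1→OX./O../XOX
ply 2, X at OX./OO./X.X | (0,2)=-1→OXX/OO./X.X*; (1,2)=-1→OX./OOX/X.X; (2,1)=-1→OX./OO./XXX
ply 3, O at OXX/OO./X.X | (1,2)=+1→OXX/OOO/X.X*; (2,1)=-1→OXX/OO./XOX
ply 4: OXX/OOO/X.X is terminal -1 (X); from OX./O../X.X depth 5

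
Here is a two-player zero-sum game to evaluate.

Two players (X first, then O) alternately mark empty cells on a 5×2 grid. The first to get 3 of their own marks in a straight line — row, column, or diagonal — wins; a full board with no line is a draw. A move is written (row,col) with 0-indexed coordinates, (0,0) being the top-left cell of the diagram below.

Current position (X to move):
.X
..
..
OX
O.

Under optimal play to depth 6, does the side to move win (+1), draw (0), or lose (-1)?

value(.X/../../OX/O., X) = 0

[.X/../../OX/O.] X move#1: (0,0):-1/XX/../../OX/O., (1,0):-1/.X/X./../OX/O., (1,1):-1/.X/.X/../OX/O., (2,0):+0/.X/../X./OX/O.*, (2,1):-1/.X/../.X/OX/O., (4,1):-1/.X/../../OX/OX
[.X/../X./OX/O.] O move#2: (0,0):-1/OX/../X./OX/O., (1,0):-1/.X/O./X./OX/O., (1,1):+0/.X/.O/X./OX/O.*, (2,1):+0/.X/../XO/OX/O., (4,1):+0/.X/../X./OX/OO
[.X/.O/X./OX/O.] X move#3: (0,0):+0/XX/.O/X./OX/O.*, (1,0):+0/.X/XO/X./OX/O., (2,1):+0/.X/.O/XX/OX/O., (4,1):+0/.X/.O/X./OX/OX
[XX/.O/X./OX/O.] O move#4: (1,0):+0/XX/OO/X./OX/O.*, (2,1):-1/XX/.O/XO/OX/O., (4,1):-1/XX/.O/X./OX/OO
[XX/OO/X./OX/O.] X move#5: (2,1):+0/XX/OO/XX/OX/O.*, (4,1):+0/XX/OO/X./OX/OX
[XX/OO/XX/OX/O.] O move#6: (4,1):+0/XX/OO/XX/OX/OO*
[XX/OO/XX/OX/OO] end (terminal +0, X#7); searched .X/../../OX/O. to 6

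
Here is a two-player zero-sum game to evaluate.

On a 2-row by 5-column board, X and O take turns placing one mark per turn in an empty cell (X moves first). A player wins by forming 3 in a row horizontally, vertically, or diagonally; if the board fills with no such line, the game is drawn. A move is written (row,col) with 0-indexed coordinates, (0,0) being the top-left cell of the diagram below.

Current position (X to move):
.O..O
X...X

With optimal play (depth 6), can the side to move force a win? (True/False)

X winning at [.O..O/X...X]: True

p1 X@[.O..O/X...X]: (0,0)[XO..O/X...X]+0 (0,2)[.OX.O/X...X]+0 (0,3)[.O.XO/X...X]+0 (1,1)[.O..O/XX..X]+0 (1,2)[.O..O/X.X.X]+1* (1,3)[.O..O/X..XX]+0
p2 O@[.O..O/X.X.X]: (0,0)[OO..O/X.X.X]-1* (0,2)[.OO.O/X.X.X]-1 (0,3)[.O.OO/X.X.X]-1 (1,1)[.O..O/XOX.X]-1 (1,3)[.O..O/X.XOX]-1
p3 X@[OO..O/X.X.X]: (0,2)[OOX.O/X.X.X]+1* (0,3)[OO.XO/X.X.X]-1 (1,1)[OO..O/XXX.X]+1 (1,3)[OO..O/X.XXX]+1
p4 O@[OOX.O/X.X.X]: (0,3)[OOXOO/X.X.X]-1* (1,1)[OOX.O/XOX.X]-1 (1,3)[OOX.O/X.XOX]-1
p5 X@[OOXOO/X.X.X]: (1,1)[OOXOO/XXX.X]+1* (1,3)[OOXOO/X.XXX]+1
p6 O@[OOXOO/XXX.X] terminal -1; root [.O..O/X...X] d6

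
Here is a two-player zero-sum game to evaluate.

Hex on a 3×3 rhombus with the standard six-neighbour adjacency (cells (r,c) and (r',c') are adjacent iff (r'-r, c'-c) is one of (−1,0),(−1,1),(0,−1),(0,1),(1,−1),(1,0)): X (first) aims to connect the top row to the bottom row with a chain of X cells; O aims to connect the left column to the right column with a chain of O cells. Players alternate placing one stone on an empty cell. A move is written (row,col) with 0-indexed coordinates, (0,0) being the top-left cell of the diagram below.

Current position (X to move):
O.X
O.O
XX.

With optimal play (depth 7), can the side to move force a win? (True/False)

X winning at [O.X/O.O/XX.]: True

p1 X@[O.X/O.O/XX.]: (0,1)[OXX/O.O/XX.]-1 (1,1)[O.X/OXO/XX.]+1* (2,2)[O.X/O.O/XXX]-1
p2 O@[O.X/OXO/XX.] terminal -1; root [O.X/O.O/XX.] d7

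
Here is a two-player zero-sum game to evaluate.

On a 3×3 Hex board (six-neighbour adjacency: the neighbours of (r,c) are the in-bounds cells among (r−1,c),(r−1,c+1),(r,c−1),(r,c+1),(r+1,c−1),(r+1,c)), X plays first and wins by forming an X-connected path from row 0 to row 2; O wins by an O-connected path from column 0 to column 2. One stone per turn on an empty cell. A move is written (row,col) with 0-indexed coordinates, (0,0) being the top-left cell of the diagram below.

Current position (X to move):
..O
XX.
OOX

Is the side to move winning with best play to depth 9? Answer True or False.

X winning at [..O/XX./OOX]: True

[..O/XX./OOX] X move#1: (0,0):-1/X.O/XX./OOX, (0,1):-1/.XO/XX./OOX, (1,2):+1/..O/XXX/OOX*
[..O/XXX/OOX] O move#2: (0,0):-1/O.O/XXX/OOX*, (0,1):-1/.OO/XXX/OOX
[O.O/XXX/OOX] X move#3: (0,1):+1/OXO/XXX/OOX*
[OXO/XXX/OOX] end (terminal -1, O#4); searched ..O/XX./OOX to 9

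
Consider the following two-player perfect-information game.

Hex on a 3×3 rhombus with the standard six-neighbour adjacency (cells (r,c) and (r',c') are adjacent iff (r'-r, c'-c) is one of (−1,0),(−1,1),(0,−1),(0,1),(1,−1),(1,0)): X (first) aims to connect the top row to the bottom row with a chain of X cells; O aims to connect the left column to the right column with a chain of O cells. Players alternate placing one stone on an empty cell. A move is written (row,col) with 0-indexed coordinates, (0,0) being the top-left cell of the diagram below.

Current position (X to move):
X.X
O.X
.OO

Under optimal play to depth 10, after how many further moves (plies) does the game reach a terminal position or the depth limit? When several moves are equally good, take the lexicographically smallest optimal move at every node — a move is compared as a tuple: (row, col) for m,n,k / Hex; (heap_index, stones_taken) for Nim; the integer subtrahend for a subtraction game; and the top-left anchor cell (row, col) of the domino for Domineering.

PV length from [X.X/O.X/.OO]: 2 plies

ply 1, X at X.X/O.X/.OO | (0,1)=-1→XXX/O.X/.OO*; (1,1)=-1→X.X/OXX/.OO; (2,0)=-1→X.X/O.X/XOO
ply 2, O at XXX/O.X/.OO | (1,1)=+1→XXX/OOX/.OO*; (2,0)=+1→XXX/O.X/OOO
ply 3: XXX/OOX/.OO is terminal -1 (X); from X.X/O.X/.OO depth 10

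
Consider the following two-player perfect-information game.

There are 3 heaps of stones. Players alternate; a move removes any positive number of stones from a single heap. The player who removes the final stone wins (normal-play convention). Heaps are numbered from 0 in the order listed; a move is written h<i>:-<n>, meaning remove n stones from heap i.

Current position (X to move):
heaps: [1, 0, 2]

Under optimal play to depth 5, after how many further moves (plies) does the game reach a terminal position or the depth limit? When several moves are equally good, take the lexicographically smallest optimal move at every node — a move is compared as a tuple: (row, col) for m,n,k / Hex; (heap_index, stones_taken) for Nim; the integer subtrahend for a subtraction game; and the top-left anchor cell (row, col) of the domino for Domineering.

PV length from [(1,0,2)]: 3 plies

[(1,0,2)] X move#1: h0:-1:-1/(0,0,2), h2:-1:+1/(1,0,1)*, h2:-2:-1/(1,0,0)
[(1,0,1)] O move#2: h0:-1:-1/(0,0,1)*, h2:-1:-1/(1,0,0)
[(0,0,1)] X move#3: h2:-1:+1/(0,0,0)*
[(0,0,0)] end (terminal -1, O#4); searched (1,0,2) to 5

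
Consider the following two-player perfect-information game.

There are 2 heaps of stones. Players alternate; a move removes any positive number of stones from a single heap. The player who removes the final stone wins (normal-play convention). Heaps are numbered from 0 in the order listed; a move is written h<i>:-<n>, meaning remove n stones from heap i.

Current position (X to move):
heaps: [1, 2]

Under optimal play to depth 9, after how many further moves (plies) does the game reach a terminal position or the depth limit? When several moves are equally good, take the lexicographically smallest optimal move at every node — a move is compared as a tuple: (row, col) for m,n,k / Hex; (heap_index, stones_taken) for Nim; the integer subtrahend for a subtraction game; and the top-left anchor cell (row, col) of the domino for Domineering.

PV length from [(1,2)]: 3 plies

ply 1, X at (1,2) | h0:-1=-1→(0,2); h1:-1=+1→(1,1)*; h1:-2=-1→(1,0)
ply 2, O at (1,1) | h0:-1=-1→(0,1)*; h1:-1=-1→(1,0)
ply 3, X at (0,1) | h1:-1=+1→(0,0)*
ply 4: (0,0) is terminal -1 (O); from (1,2) depth 9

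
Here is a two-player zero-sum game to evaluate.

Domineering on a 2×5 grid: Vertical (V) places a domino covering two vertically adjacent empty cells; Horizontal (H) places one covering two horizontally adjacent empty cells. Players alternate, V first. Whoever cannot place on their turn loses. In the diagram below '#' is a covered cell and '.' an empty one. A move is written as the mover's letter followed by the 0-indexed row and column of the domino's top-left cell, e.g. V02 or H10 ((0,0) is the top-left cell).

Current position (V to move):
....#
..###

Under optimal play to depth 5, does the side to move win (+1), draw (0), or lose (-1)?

p1 V@[....#/..###]: V00[#...#/#.###]-1 V01[.#..#/.####]+1*
p2 H@[.#..#/.####]: H02[.####/.####]-1*
p3 V@[.####/.####]: V00[#####/#####]+1*
p4 H@[#####/#####] terminal -1; root [....#/..###] d5

value(....#/..###, V) = +1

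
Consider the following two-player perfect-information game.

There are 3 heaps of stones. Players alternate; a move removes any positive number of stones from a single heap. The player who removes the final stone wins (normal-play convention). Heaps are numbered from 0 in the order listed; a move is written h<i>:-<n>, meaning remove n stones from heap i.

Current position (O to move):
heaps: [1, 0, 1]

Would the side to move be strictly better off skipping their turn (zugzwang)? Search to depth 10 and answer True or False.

zugzwang((1,0,1), O) = True

p1 O@[(1,0,1)]: h0:-1[(0,0,1)]-1* h2:-1[(1,0,0)]-1
p2 X@[(0,0,1)]: h2:-1[(0,0,0)]+1*
p3 O@[(0,0,0)] terminal -1; root [(1,0,1)] d10
suppose O passes — search the same position with X to move:
pass> p1 X@[(1,0,1)]: h0:-1[(0,0,1)]-1* h2:-1[(1,0,0)]-1
pass> p2 O@[(0,0,1)]: h2:-1[(0,0,0)]+1*
pass> p3 X@[(0,0,0)] terminal -1; root [(1,0,1)] d10
for O: play -1, pass +1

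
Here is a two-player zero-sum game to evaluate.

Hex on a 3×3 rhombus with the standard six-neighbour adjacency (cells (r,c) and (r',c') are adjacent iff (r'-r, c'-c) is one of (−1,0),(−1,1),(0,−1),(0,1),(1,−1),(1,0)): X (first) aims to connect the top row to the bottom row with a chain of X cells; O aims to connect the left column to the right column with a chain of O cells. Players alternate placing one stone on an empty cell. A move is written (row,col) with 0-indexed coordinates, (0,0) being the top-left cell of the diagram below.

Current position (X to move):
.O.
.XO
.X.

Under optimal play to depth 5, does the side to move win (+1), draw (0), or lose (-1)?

ply 1, X at .O./.XO/.X. | (0,0)=+1→XO./.XO/.X.*; (0,2)=+1→.OX/.XO/.X.; (1,0)=+1→.O./XXO/.X.; (2,0)=-1→.O./.XO/XX.; (2,2)=-1→.O./.XO/.XX
ply 2, O at XO./.XO/.X. | (0,2)=-1→XOO/.XO/.X.*; (1,0)=-1→XO./OXO/.X.; (2,0)=-1→XO./.XO/OX.; (2,2)=-1→XO./.XO/.XO
ply 3, X at XOO/.XO/.X. | (1,0)=+1→XOO/XXO/.X.*; (2,0)=-1→XOO/.XO/XX.; (2,2)=-1→XOO/.XO/.XX
ply 4: XOO/XXO/.X. is terminal -1 (O); from .O./.XO/.X. depth 5

value(.O./.XO/.X., X) = +1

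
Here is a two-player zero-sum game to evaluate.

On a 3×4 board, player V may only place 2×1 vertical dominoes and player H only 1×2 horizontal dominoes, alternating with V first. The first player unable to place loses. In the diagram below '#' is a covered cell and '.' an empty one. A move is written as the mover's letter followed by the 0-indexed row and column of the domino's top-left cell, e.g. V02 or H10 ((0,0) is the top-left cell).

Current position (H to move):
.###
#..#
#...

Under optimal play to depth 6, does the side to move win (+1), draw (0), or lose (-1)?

value(.###/#..#/#..., H) = +1

p1 H@[.###/#..#/#...]: H11[.###/####/#...]+1* H21[.###/#..#/###.]+1 H22[.###/#..#/#.##]-1
p2 V@[.###/####/#...] terminal -1; root [.###/#..#/#...] d6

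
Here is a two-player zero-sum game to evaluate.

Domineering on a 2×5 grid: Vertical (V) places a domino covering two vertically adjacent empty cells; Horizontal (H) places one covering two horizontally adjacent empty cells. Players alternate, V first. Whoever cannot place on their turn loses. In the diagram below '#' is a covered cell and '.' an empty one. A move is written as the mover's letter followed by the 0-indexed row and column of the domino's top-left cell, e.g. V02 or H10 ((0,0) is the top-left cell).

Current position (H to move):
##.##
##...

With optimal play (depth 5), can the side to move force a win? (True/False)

ply 1, H at ##.##/##... | H12=+1→##.##/####.*; H13=-1→##.##/##.##
ply 2: ##.##/####. is terminal -1 (V); from ##.##/##... depth 5

H winning at [##.##/##...]: True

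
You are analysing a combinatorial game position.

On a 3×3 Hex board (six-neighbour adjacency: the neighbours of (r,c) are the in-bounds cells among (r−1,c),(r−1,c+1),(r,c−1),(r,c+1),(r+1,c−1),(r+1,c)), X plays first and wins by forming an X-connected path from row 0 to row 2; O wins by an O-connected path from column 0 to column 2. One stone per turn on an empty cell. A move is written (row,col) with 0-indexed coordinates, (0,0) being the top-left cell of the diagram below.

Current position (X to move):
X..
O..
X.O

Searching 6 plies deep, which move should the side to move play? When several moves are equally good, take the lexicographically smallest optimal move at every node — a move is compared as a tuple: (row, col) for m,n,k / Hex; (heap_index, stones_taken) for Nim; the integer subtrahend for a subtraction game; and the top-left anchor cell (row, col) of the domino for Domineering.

X's best at [X../O../X.O]: (1,1)

p1 X@[X../O../X.O]: (0,1)[XX./O../X.O]-1 (0,2)[X.X/O../X.O]-1 (1,1)[X../OX./X.O]+1* (1,2)[X../O.X/X.O]-1 (2,1)[X../O../XXO]-1
p2 O@[X../OX./X.O]: (0,1)[XO./OX./X.O]-1* (0,2)[X.O/OX./X.O]-1 (1,2)[X../OXO/X.O]-1 (2,1)[X../OX./XOO]-1
p3 X@[XO./OX./X.O]: (0,2)[XOX/OX./X.O]+1* (1,2)[XO./OXX/X.O]-1 (2,1)[XO./OX./XXO]-1
p4 O@[XOX/OX./X.O] terminal -1; root [X../O../X.O] d6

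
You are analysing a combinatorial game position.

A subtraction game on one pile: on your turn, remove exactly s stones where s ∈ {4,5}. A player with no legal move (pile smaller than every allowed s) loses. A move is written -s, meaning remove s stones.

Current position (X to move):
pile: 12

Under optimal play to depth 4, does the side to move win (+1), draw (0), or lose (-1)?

p1 X@[12]: -4[8]-1* -5[7]-1
p2 O@[8]: -4[4]-1 -5[3]+1*
p3 X@[3] terminal -1; root [12] d4

value(12, X) = -1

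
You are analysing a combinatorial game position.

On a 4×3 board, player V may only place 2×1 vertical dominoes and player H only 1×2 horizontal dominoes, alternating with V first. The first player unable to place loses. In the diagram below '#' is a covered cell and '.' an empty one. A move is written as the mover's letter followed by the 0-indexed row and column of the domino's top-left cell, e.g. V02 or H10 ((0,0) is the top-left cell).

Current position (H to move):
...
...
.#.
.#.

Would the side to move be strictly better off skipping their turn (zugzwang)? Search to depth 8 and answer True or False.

[.../.../.#./.#.] H move#1: H00:-1/##./.../.#./.#.*, H01:-1/.##/.../.#./.#., H10:-1/.../##./.#./.#., H11:-1/.../.##/.#./.#.
[##./.../.#./.#.] V move#2: V02:+1/###/..#/.#./.#.*, V10:+1/##./#../##./.#., V12:+1/##./..#/.##/.#., V20:+1/##./.../##./##., V22:+1/##./.../.##/.##
[###/..#/.#./.#.] H move#3: H10:-1/###/###/.#./.#.*
[###/###/.#./.#.] V move#4: V20:+1/###/###/##./##.*, V22:+1/###/###/.##/.##
[###/###/##./##.] end (terminal -1, H#5); searched .../.../.#./.#. to 8
suppose H passes — search the same position with V to move:
pass> [.../.../.#./.#.] V move#1: V00:+1/#../#../.#./.#.*, V01:+1/.#./.#./.#./.#., V02:+1/..#/..#/.#./.#., V10:-1/.../#../##./.#., V12:-1/.../..#/.##/.#., V20:+1/.../.../##./##., V22:+1/.../.../.##/.##
pass> [#../#../.#./.#.] H move#2: H01:-1/###/#../.#./.#.*, H11:-1/#../###/.#./.#.
pass> [###/#../.#./.#.] V move#3: V12:+1/###/#.#/.##/.#.*, V20:+1/###/#../##./##., V22:+1/###/#../.##/.##
pass> [###/#.#/.##/.#.] end (terminal -1, H#4); searched .../.../.#./.#. to 8
for H: play -1, pass -1

zugzwang(.../.../.#./.#., H) = False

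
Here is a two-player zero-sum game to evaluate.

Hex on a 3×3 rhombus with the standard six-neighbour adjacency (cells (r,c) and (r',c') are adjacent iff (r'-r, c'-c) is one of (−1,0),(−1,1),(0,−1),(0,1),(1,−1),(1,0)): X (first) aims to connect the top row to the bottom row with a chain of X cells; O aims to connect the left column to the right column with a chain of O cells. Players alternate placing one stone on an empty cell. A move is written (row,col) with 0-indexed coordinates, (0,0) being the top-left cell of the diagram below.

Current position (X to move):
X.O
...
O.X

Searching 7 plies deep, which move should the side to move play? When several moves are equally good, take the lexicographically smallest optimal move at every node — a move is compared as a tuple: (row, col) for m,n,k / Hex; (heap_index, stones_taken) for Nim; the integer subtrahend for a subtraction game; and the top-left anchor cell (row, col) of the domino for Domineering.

X's best at [X.O/.../O.X]: (1,1)

ply 1, X at X.O/.../O.X | (0,1)=-1→XXO/.../O.X; (1,0)=-1→X.O/X../O.X; (1,1)=+1→X.O/.X./O.X*; (1,2)=-1→X.O/..X/O.X; (2,1)=-1→X.O/.../OXX
ply 2, O at X.O/.X./O.X | (0,1)=-1→XOO/.X./O.X*; (1,0)=-1→X.O/OX./O.X; (1,2)=-1→X.O/.XO/O.X; (2,1)=-1→X.O/.X./OOX
ply 3, X at XOO/.X./O.X | (1,0)=+1→XOO/XX./O.X*; (1,2)=-1→XOO/.XX/O.X; (2,1)=-1→XOO/.X./OXX
ply 4, O at XOO/XX./O.X | (1,2)=-1→XOO/XXO/O.X*; (2,1)=-1→XOO/XX./OOX
ply 5, X at XOO/XXO/O.X | (2,1)=+1→XOO/XXO/OXX*
ply 6: XOO/XXO/OXX is terminal -1 (O); from X.O/.../O.X depth 7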